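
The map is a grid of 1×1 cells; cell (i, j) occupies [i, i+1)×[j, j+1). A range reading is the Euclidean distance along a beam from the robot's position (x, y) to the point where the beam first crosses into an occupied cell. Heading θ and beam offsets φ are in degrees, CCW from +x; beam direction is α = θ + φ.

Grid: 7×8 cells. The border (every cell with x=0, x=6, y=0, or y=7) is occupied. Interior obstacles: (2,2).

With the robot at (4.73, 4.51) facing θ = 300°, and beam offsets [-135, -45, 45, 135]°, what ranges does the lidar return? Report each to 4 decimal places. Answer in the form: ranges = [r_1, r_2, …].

beam 1: φ=-135°, α=165°
  dir = (cos 165°, sin 165°) = (-0.9659, 0.2588); from cell (4,4)
  next x-line at t=0.7558, next y-line at t=1.8932; Δt_x=1.0353, Δt_y=3.8637
    x: enter (3,4) at t=0.7558
    x: enter (2,4) at t=1.7910
    y: enter (2,5) at t=1.8932
    x: enter (1,5) at t=2.8263
    x: enter (0,5) at t=3.8616 ← occupied
  → r_1 = 3.8616
beam 2: φ=-45°, α=255°
  dir = (cos 255°, sin 255°) = (-0.2588, -0.9659); from cell (4,4)
  next x-line at t=2.8205, next y-line at t=0.5280; Δt_x=3.8637, Δt_y=1.0353
    y: enter (4,3) at t=0.5280
    y: enter (4,2) at t=1.5633
    y: enter (4,1) at t=2.5985
    x: enter (3,1) at t=2.8205
    y: enter (3,0) at t=3.6338 ← occupied
  → r_2 = 3.6338
beam 3: φ=45°, α=345°
  dir = (cos 345°, sin 345°) = (0.9659, -0.2588); from cell (4,4)
  next x-line at t=0.2795, next y-line at t=1.9705; Δt_x=1.0353, Δt_y=3.8637
    x: enter (5,4) at t=0.2795
    x: enter (6,4) at t=1.3148 ← occupied
  → r_3 = 1.3148
beam 4: φ=135°, α=75°
  dir = (cos 75°, sin 75°) = (0.2588, 0.9659); from cell (4,4)
  next x-line at t=1.0432, next y-line at t=0.5073; Δt_x=3.8637, Δt_y=1.0353
    y: enter (4,5) at t=0.5073
    x: enter (5,5) at t=1.0432
    y: enter (5,6) at t=1.5426
    y: enter (5,7) at t=2.5778 ← occupied
  → r_4 = 2.5778

ranges = [3.8616, 3.6338, 1.3148, 2.5778]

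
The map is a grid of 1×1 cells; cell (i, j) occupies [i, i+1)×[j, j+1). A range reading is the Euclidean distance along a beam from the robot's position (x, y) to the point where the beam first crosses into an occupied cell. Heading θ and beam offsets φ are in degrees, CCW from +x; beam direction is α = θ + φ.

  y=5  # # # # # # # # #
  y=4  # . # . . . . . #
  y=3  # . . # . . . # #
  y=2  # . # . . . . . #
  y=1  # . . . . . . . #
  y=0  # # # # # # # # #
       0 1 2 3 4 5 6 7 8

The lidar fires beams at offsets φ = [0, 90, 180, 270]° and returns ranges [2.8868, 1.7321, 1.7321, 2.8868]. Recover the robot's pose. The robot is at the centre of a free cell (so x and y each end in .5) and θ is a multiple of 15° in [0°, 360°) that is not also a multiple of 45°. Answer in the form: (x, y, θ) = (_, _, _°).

Candidates: 24 free-cell centres × 16 headings = 384 poses. Raycast each; keep the one whose scan matches to 4 dp.
  (6.5, 1.5, 165°): beam 1 = 3.6235 ≠ 2.8868 ✗
  (6.5, 3.5, 105°): beam 1 = 1.5529 ≠ 2.8868 ✗
  (6.5, 3.5, 150°): beam 1 = 3.0000 ≠ 2.8868 ✗
  (3.5, 4.5, 15°): beam 1 = 1.9319 ≠ 2.8868 ✗
  …
  (5.5, 2.5, 60°): r_1=2.8868, r_2=1.7321, r_3=1.7321, r_4=2.8868 — all match ✓
Unique over the lattice → pose = (5.5, 2.5, 60°).

(x, y, θ) = (5.5, 2.5, 60°)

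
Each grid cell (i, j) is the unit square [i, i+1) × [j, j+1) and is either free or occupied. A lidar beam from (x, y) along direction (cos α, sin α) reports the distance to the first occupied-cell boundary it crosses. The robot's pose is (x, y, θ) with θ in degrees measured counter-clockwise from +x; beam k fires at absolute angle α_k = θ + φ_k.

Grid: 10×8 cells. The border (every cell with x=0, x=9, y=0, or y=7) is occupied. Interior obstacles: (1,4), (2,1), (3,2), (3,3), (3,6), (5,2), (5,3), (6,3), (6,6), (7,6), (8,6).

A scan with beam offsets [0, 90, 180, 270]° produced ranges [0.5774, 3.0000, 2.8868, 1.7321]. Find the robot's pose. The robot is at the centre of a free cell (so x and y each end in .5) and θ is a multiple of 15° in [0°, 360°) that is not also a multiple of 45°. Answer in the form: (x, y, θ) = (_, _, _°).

Enumerate (i+0.5, j+0.5, θ) over the 37 free cells and 16 admissible headings. For each, cast all 4 beams and compare to the given ranges.
  (1.5, 2.5, 345°): beam 1 = 1.5529 ≠ 0.5774 ✗
  (3.5, 1.5, 15°): beam 1 = 1.9319 ≠ 0.5774 ✗
  (1.5, 5.5, 30°): beam 1 = 1.7321 ≠ 0.5774 ✗
  (4.5, 1.5, 210°): beam 1 = 1.0000 ≠ 0.5774 ✗
  …
  (5.5, 4.5, 300°): r_1=0.5774, r_2=3.0000, r_3=2.8868, r_4=1.7321 — all match ✓
Only this pose fits every beam.

(x, y, θ) = (5.5, 4.5, 300°)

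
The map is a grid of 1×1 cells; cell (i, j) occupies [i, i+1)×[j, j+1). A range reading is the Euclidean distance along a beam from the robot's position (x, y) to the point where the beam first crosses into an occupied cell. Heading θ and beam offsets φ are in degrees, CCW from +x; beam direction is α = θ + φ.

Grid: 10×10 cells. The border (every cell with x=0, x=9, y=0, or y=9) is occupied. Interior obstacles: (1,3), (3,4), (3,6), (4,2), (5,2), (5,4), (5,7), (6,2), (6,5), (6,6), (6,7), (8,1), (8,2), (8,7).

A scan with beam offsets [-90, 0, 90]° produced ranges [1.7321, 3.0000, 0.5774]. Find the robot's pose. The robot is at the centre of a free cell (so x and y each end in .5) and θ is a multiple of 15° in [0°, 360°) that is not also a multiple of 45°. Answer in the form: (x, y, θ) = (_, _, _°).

(x, y, θ) = (8.5, 5.5, 240°)

Enumerate (i+0.5, j+0.5, θ) over the 50 free cells and 16 admissible headings. For each, cast all 3 beams and compare to the given ranges.
  (2.5, 4.5, 330°): beam 1 = 1.0000 ≠ 1.7321 ✗
  (7.5, 6.5, 285°): beam 1 = 0.5176 ≠ 1.7321 ✗
  (4.5, 5.5, 240°): beam 1 = 1.0000 ≠ 1.7321 ✗
  (3.5, 7.5, 330°): beam 1 = 0.5774 ≠ 1.7321 ✗
  …
  (8.5, 5.5, 240°): r_1=1.7321, r_2=3.0000, r_3=0.5774 — all match ✓
Only this pose fits every beam.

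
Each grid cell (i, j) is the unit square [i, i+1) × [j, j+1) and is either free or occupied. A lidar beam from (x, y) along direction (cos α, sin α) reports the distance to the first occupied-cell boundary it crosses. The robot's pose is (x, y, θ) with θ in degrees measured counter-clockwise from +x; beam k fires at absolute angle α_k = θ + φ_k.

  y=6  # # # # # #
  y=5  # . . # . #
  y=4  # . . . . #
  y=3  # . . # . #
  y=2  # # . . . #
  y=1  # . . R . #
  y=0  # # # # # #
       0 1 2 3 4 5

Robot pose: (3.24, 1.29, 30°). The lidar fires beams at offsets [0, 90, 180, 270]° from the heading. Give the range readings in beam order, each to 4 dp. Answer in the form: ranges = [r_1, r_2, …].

beam 1: φ=0°, α=30°
  dir = (cos 30°, sin 30°) = (0.8660, 0.5000); from cell (3,1)
  next x-line at t=0.8776, next y-line at t=1.4200; Δt_x=1.1547, Δt_y=2.0000
    x: enter (4,1) at t=0.8776
    y: enter (4,2) at t=1.4200
    x: enter (5,2) at t=2.0323 ← occupied
  → r_1 = 2.0323
beam 2: φ=90°, α=120°
  dir = (cos 120°, sin 120°) = (-0.5000, 0.8660); from cell (3,1)
  next x-line at t=0.4800, next y-line at t=0.8198; Δt_x=2.0000, Δt_y=1.1547
    x: enter (2,1) at t=0.4800
    y: enter (2,2) at t=0.8198
    y: enter (2,3) at t=1.9745
    x: enter (1,3) at t=2.4800
    y: enter (1,4) at t=3.1292
    y: enter (1,5) at t=4.2839
    x: enter (0,5) at t=4.4800 ← occupied
  → r_2 = 4.4800
beam 3: φ=180°, α=210°
  dir = (cos 210°, sin 210°) = (-0.8660, -0.5000); from cell (3,1)
  next x-line at t=0.2771, next y-line at t=0.5800; Δt_x=1.1547, Δt_y=2.0000
    x: enter (2,1) at t=0.2771
    y: enter (2,0) at t=0.5800 ← occupied
  → r_3 = 0.5800
beam 4: φ=270°, α=300°
  dir = (cos 300°, sin 300°) = (0.5000, -0.8660); from cell (3,1)
  next x-line at t=1.5200, next y-line at t=0.3349; Δt_x=2.0000, Δt_y=1.1547
    y: enter (3,0) at t=0.3349 ← occupied
  → r_4 = 0.3349

ranges = [2.0323, 4.4800, 0.5800, 0.3349]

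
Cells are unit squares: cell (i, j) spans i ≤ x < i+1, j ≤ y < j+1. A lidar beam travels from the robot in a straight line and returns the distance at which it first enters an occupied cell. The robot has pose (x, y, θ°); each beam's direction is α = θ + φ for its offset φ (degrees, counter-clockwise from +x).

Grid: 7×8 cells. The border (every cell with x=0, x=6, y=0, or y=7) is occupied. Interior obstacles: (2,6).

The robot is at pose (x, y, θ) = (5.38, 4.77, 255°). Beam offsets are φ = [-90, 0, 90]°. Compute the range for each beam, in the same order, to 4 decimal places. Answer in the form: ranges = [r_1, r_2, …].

beam 1: φ=-90°, α=165°
  cosα=-0.9659 sinα=0.2588 | (5,4) | tMaxX 0.3934 tMaxY 0.8887 | tΔX 1.0353 tΔY 3.8637
    t=0.3934 [x] (4,4)
    t=0.8887 [y] (4,5)
    t=1.4287 [x] (3,5)
    t=2.4640 [x] (2,5)
    t=3.4992 [x] (1,5)
    t=4.5345 [x] (0,5) — stop
  → r_1 = 4.5345
beam 2: φ=0°, α=255°
  cosα=-0.2588 sinα=-0.9659 | (5,4) | tMaxX 1.4682 tMaxY 0.7972 | tΔX 3.8637 tΔY 1.0353
    t=0.7972 [y] (5,3)
    t=1.4682 [x] (4,3)
    t=1.8324 [y] (4,2)
    t=2.8677 [y] (4,1)
    t=3.9030 [y] (4,0) — stop
  → r_2 = 3.9030
beam 3: φ=90°, α=345°
  cosα=0.9659 sinα=-0.2588 | (5,4) | tMaxX 0.6419 tMaxY 2.9751 | tΔX 1.0353 tΔY 3.8637
    t=0.6419 [x] (6,4) — stop
  → r_3 = 0.6419

ranges = [4.5345, 3.9030, 0.6419]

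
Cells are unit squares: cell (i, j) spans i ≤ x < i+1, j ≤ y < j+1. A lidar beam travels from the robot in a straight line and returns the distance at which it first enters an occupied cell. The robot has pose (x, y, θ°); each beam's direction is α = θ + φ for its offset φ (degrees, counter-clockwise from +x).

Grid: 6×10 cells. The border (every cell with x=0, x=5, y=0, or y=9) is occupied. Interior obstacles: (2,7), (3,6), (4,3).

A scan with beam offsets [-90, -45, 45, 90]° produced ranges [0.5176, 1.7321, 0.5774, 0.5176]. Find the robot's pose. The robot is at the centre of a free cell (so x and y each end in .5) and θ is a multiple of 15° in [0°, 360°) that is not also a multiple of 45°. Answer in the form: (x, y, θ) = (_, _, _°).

The pose lattice has 29·16 = 464 candidates. Test each by forward raycasting.
  (1.5, 8.5, 255°): beam 2 = 0.5774 ≠ 1.7321 ✗
  (3.5, 2.5, 105°): beam 1 = 1.5529 ≠ 0.5176 ✗
  (2.5, 8.5, 60°): beam 1 = 2.8868 ≠ 0.5176 ✗
  …
  (1.5, 7.5, 105°): r_1=0.5176, r_2=1.7321, r_3=0.5774, r_4=0.5176 — all match ✓
Only this pose fits every beam.

(x, y, θ) = (1.5, 7.5, 105°)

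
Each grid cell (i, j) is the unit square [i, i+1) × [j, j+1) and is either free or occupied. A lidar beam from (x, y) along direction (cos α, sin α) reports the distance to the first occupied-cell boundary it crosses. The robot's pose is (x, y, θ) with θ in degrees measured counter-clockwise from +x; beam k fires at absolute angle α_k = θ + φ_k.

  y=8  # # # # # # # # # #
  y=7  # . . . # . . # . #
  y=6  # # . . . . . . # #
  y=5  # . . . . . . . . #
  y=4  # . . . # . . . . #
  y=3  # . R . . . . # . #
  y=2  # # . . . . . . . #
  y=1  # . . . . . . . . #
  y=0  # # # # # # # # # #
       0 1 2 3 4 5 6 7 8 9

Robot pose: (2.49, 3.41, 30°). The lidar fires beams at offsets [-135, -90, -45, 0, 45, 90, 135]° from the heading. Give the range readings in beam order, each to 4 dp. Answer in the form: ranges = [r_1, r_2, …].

beam 1: φ=-135°, α=255°
  dir = (cos 255°, sin 255°) = (-0.2588, -0.9659); from cell (2,3)
  next x-line at t=1.8932, next y-line at t=0.4245; Δt_x=3.8637, Δt_y=1.0353
    y: enter (2,2) at t=0.4245
    y: enter (2,1) at t=1.4597
    x: enter (1,1) at t=1.8932
    y: enter (1,0) at t=2.4950 ← occupied
  → r_1 = 2.4950
beam 2: φ=-90°, α=300°
  dir = (cos 300°, sin 300°) = (0.5000, -0.8660); from cell (2,3)
  next x-line at t=1.0200, next y-line at t=0.4734; Δt_x=2.0000, Δt_y=1.1547
    y: enter (2,2) at t=0.4734
    x: enter (3,2) at t=1.0200
    y: enter (3,1) at t=1.6281
    y: enter (3,0) at t=2.7828 ← occupied
  → r_2 = 2.7828
beam 3: φ=-45°, α=345°
  dir = (cos 345°, sin 345°) = (0.9659, -0.2588); from cell (2,3)
  next x-line at t=0.5280, next y-line at t=1.5841; Δt_x=1.0353, Δt_y=3.8637
    x: enter (3,3) at t=0.5280
    x: enter (4,3) at t=1.5633
    y: enter (4,2) at t=1.5841
    x: enter (5,2) at t=2.5985
    x: enter (6,2) at t=3.6338
    x: enter (7,2) at t=4.6691
    y: enter (7,1) at t=5.4478
    x: enter (8,1) at t=5.7044
    x: enter (9,1) at t=6.7396 ← occupied
  → r_3 = 6.7396
beam 4: φ=0°, α=30°
  dir = (cos 30°, sin 30°) = (0.8660, 0.5000); from cell (2,3)
  next x-line at t=0.5889, next y-line at t=1.1800; Δt_x=1.1547, Δt_y=2.0000
    x: enter (3,3) at t=0.5889
    y: enter (3,4) at t=1.1800
    x: enter (4,4) at t=1.7436 ← occupied
  → r_4 = 1.7436
beam 5: φ=45°, α=75°
  dir = (cos 75°, sin 75°) = (0.2588, 0.9659); from cell (2,3)
  next x-line at t=1.9705, next y-line at t=0.6108; Δt_x=3.8637, Δt_y=1.0353
    y: enter (2,4) at t=0.6108
    y: enter (2,5) at t=1.6461
    x: enter (3,5) at t=1.9705
    y: enter (3,6) at t=2.6814
    y: enter (3,7) at t=3.7166
    y: enter (3,8) at t=4.7519 ← occupied
  → r_5 = 4.7519
beam 6: φ=90°, α=120°
  dir = (cos 120°, sin 120°) = (-0.5000, 0.8660); from cell (2,3)
  next x-line at t=0.9800, next y-line at t=0.6813; Δt_x=2.0000, Δt_y=1.1547
    y: enter (2,4) at t=0.6813
    x: enter (1,4) at t=0.9800
    y: enter (1,5) at t=1.8360
    x: enter (0,5) at t=2.9800 ← occupied
  → r_6 = 2.9800
beam 7: φ=135°, α=165°
  dir = (cos 165°, sin 165°) = (-0.9659, 0.2588); from cell (2,3)
  next x-line at t=0.5073, next y-line at t=2.2796; Δt_x=1.0353, Δt_y=3.8637
    x: enter (1,3) at t=0.5073
    x: enter (0,3) at t=1.5426 ← occupied
  → r_7 = 1.5426

ranges = [2.4950, 2.7828, 6.7396, 1.7436, 4.7519, 2.9800, 1.5426]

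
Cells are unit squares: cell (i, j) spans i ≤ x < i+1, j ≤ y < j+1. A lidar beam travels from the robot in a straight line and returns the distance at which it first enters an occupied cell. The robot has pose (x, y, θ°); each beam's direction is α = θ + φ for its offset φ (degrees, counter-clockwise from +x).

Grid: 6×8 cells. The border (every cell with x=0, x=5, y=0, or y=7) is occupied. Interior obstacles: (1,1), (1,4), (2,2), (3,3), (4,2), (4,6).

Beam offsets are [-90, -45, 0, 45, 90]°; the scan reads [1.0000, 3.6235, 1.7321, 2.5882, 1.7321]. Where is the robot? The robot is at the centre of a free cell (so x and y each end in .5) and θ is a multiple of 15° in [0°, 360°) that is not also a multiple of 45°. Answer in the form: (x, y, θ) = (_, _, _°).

(x, y, θ) = (2.5, 5.5, 300°)

Enumerate (i+0.5, j+0.5, θ) over the 18 free cells and 16 admissible headings. For each, cast all 5 beams and compare to the given ranges.
  (1.5, 3.5, 255°): beam 1 = 0.5176 ≠ 1.0000 ✗
  (4.5, 3.5, 300°): beam 1 = 0.5774 ≠ 1.0000 ✗
  (3.5, 2.5, 345°): beam 1 = 1.5529 ≠ 1.0000 ✗
  …
  (2.5, 5.5, 300°): r_1=1.0000, r_2=3.6235, r_3=1.7321, r_4=2.5882, r_5=1.7321 — all match ✓
Unique over the lattice → pose = (2.5, 5.5, 300°).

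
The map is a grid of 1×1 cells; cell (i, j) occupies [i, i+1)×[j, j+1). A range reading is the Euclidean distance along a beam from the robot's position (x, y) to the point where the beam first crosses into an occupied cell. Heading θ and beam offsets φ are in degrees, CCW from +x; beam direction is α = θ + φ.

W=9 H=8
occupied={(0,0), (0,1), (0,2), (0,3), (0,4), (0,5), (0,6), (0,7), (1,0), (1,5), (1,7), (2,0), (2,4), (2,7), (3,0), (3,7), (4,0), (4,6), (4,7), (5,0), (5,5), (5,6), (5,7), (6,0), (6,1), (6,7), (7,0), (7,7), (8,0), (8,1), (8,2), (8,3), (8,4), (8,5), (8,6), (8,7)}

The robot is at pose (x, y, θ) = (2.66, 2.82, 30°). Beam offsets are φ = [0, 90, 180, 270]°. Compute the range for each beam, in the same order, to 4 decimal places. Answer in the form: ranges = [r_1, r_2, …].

ranges = [6.1661, 2.5172, 1.9168, 2.1016]

beam 1: φ=0°, α=30°
  dir = (cos 30°, sin 30°) = (0.8660, 0.5000); from cell (2,2)
  next x-line at t=0.3926, next y-line at t=0.3600; Δt_x=1.1547, Δt_y=2.0000
    y: enter (2,3) at t=0.3600
    x: enter (3,3) at t=0.3926
    x: enter (4,3) at t=1.5473
    y: enter (4,4) at t=2.3600
    x: enter (5,4) at t=2.7020
    x: enter (6,4) at t=3.8567
    y: enter (6,5) at t=4.3600
    x: enter (7,5) at t=5.0114
    x: enter (8,5) at t=6.1661 ← occupied
  → r_1 = 6.1661
beam 2: φ=90°, α=120°
  dir = (cos 120°, sin 120°) = (-0.5000, 0.8660); from cell (2,2)
  next x-line at t=1.3200, next y-line at t=0.2078; Δt_x=2.0000, Δt_y=1.1547
    y: enter (2,3) at t=0.2078
    x: enter (1,3) at t=1.3200
    y: enter (1,4) at t=1.3625
    y: enter (1,5) at t=2.5172 ← occupied
  → r_2 = 2.5172
beam 3: φ=180°, α=210°
  dir = (cos 210°, sin 210°) = (-0.8660, -0.5000); from cell (2,2)
  next x-line at t=0.7621, next y-line at t=1.6400; Δt_x=1.1547, Δt_y=2.0000
    x: enter (1,2) at t=0.7621
    y: enter (1,1) at t=1.6400
    x: enter (0,1) at t=1.9168 ← occupied
  → r_3 = 1.9168
beam 4: φ=270°, α=300°
  dir = (cos 300°, sin 300°) = (0.5000, -0.8660); from cell (2,2)
  next x-line at t=0.6800, next y-line at t=0.9469; Δt_x=2.0000, Δt_y=1.1547
    x: enter (3,2) at t=0.6800
    y: enter (3,1) at t=0.9469
    y: enter (3,0) at t=2.1016 ← occupied
  → r_4 = 2.1016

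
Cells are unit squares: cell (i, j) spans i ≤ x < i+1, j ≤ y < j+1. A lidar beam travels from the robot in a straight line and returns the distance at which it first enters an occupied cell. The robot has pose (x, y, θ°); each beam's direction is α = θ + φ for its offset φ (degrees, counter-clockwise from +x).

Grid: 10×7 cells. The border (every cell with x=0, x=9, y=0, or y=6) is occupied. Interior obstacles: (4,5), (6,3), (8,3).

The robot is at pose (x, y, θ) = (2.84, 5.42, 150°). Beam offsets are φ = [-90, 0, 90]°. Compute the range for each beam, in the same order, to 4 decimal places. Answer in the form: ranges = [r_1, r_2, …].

ranges = [0.6697, 1.1600, 3.6800]

beam 1: φ=-90°, α=60°
  direction (0.5000, 0.8660); cell (2,5); t to first gridline: x 0.3200, y 0.6697 (then +2.0000 / +1.1547)
    (3,5) via x @ 0.3200
    (3,6) via y @ 0.6697  # hit
  → r_1 = 0.6697
beam 2: φ=0°, α=150°
  direction (-0.8660, 0.5000); cell (2,5); t to first gridline: x 0.9699, y 1.1600 (then +1.1547 / +2.0000)
    (1,5) via x @ 0.9699
    (1,6) via y @ 1.1600  # hit
  → r_2 = 1.1600
beam 3: φ=90°, α=240°
  direction (-0.5000, -0.8660); cell (2,5); t to first gridline: x 1.6800, y 0.4850 (then +2.0000 / +1.1547)
    (2,4) via y @ 0.4850
    (2,3) via y @ 1.6397
    (1,3) via x @ 1.6800
    (1,2) via y @ 2.7944
    (0,2) via x @ 3.6800  # hit
  → r_3 = 3.6800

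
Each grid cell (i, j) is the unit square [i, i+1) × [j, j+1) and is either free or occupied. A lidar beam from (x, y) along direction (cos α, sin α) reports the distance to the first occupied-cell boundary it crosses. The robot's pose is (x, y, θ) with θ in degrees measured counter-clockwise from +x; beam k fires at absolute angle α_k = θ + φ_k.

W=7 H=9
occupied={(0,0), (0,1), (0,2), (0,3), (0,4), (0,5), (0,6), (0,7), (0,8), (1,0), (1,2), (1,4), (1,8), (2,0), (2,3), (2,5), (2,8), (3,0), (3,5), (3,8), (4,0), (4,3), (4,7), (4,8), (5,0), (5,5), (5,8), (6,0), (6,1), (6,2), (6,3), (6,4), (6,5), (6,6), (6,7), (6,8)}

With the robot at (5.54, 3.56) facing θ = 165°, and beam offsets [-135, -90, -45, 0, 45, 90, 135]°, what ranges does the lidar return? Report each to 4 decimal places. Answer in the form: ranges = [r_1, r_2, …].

beam 1: φ=-135°, α=30°
  direction (0.8660, 0.5000); cell (5,3); t to first gridline: x 0.5312, y 0.8800 (then +1.1547 / +2.0000)
    (6,3) via x @ 0.5312  # hit
  → r_1 = 0.5312
beam 2: φ=-90°, α=75°
  direction (0.2588, 0.9659); cell (5,3); t to first gridline: x 1.7773, y 0.4555 (then +3.8637 / +1.0353)
    (5,4) via y @ 0.4555
    (5,5) via y @ 1.4908  # hit
  → r_2 = 1.4908
beam 3: φ=-45°, α=120°
  direction (-0.5000, 0.8660); cell (5,3); t to first gridline: x 1.0800, y 0.5081 (then +2.0000 / +1.1547)
    (5,4) via y @ 0.5081
    (4,4) via x @ 1.0800
    (4,5) via y @ 1.6628
    (4,6) via y @ 2.8175
    (3,6) via x @ 3.0800
    (3,7) via y @ 3.9722
    (2,7) via x @ 5.0800
    (2,8) via y @ 5.1269  # hit
  → r_3 = 5.1269
beam 4: φ=0°, α=165°
  direction (-0.9659, 0.2588); cell (5,3); t to first gridline: x 0.5590, y 1.7000 (then +1.0353 / +3.8637)
    (4,3) via x @ 0.5590  # hit
  → r_4 = 0.5590
beam 5: φ=45°, α=210°
  direction (-0.8660, -0.5000); cell (5,3); t to first gridline: x 0.6235, y 1.1200 (then +1.1547 / +2.0000)
    (4,3) via x @ 0.6235  # hit
  → r_5 = 0.6235
beam 6: φ=90°, α=255°
  direction (-0.2588, -0.9659); cell (5,3); t to first gridline: x 2.0864, y 0.5798 (then +3.8637 / +1.0353)
    (5,2) via y @ 0.5798
    (5,1) via y @ 1.6150
    (4,1) via x @ 2.0864
    (4,0) via y @ 2.6503  # hit
  → r_6 = 2.6503
beam 7: φ=135°, α=300°
  direction (0.5000, -0.8660); cell (5,3); t to first gridline: x 0.9200, y 0.6466 (then +2.0000 / +1.1547)
    (5,2) via y @ 0.6466
    (6,2) via x @ 0.9200  # hit
  → r_7 = 0.9200

ranges = [0.5312, 1.4908, 5.1269, 0.5590, 0.6235, 2.6503, 0.9200]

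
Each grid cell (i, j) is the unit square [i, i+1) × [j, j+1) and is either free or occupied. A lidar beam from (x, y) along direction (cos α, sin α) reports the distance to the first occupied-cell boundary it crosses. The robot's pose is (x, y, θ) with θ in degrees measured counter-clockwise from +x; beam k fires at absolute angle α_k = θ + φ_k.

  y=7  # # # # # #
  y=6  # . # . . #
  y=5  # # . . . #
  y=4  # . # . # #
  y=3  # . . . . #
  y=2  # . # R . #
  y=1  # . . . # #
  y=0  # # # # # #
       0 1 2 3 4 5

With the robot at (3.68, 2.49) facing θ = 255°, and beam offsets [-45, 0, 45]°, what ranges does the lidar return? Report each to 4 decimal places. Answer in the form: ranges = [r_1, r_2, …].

beam 1: φ=-45°, α=210°
  dir = (cos 210°, sin 210°) = (-0.8660, -0.5000); from cell (3,2)
  next x-line at t=0.7852, next y-line at t=0.9800; Δt_x=1.1547, Δt_y=2.0000
    x: enter (2,2) at t=0.7852 ← occupied
  → r_1 = 0.7852
beam 2: φ=0°, α=255°
  dir = (cos 255°, sin 255°) = (-0.2588, -0.9659); from cell (3,2)
  next x-line at t=2.6273, next y-line at t=0.5073; Δt_x=3.8637, Δt_y=1.0353
    y: enter (3,1) at t=0.5073
    y: enter (3,0) at t=1.5426 ← occupied
  → r_2 = 1.5426
beam 3: φ=45°, α=300°
  dir = (cos 300°, sin 300°) = (0.5000, -0.8660); from cell (3,2)
  next x-line at t=0.6400, next y-line at t=0.5658; Δt_x=2.0000, Δt_y=1.1547
    y: enter (3,1) at t=0.5658
    x: enter (4,1) at t=0.6400 ← occupied
  → r_3 = 0.6400

ranges = [0.7852, 1.5426, 0.6400]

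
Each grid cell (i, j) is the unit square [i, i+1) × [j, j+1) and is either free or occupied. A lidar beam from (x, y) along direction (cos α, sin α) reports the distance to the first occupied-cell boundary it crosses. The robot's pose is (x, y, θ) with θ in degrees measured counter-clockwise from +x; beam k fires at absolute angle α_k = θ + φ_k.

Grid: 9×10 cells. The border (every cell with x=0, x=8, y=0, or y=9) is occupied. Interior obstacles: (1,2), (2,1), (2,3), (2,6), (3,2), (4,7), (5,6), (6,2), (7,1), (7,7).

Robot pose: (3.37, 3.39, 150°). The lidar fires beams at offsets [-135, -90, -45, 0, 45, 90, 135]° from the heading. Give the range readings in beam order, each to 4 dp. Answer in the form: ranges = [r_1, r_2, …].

ranges = [4.7933, 3.2600, 2.7021, 0.4272, 0.3831, 0.4503, 0.4038]

beam 1: φ=-135°, α=15°
  dir = (cos 15°, sin 15°) = (0.9659, 0.2588); from cell (3,3)
  next x-line at t=0.6522, next y-line at t=2.3569; Δt_x=1.0353, Δt_y=3.8637
    x: enter (4,3) at t=0.6522
    x: enter (5,3) at t=1.6875
    y: enter (5,4) at t=2.3569
    x: enter (6,4) at t=2.7228
    x: enter (7,4) at t=3.7581
    x: enter (8,4) at t=4.7933 ← occupied
  → r_1 = 4.7933
beam 2: φ=-90°, α=60°
  dir = (cos 60°, sin 60°) = (0.5000, 0.8660); from cell (3,3)
  next x-line at t=1.2600, next y-line at t=0.7044; Δt_x=2.0000, Δt_y=1.1547
    y: enter (3,4) at t=0.7044
    x: enter (4,4) at t=1.2600
    y: enter (4,5) at t=1.8591
    y: enter (4,6) at t=3.0138
    x: enter (5,6) at t=3.2600 ← occupied
  → r_2 = 3.2600
beam 3: φ=-45°, α=105°
  dir = (cos 105°, sin 105°) = (-0.2588, 0.9659); from cell (3,3)
  next x-line at t=1.4296, next y-line at t=0.6315; Δt_x=3.8637, Δt_y=1.0353
    y: enter (3,4) at t=0.6315
    x: enter (2,4) at t=1.4296
    y: enter (2,5) at t=1.6668
    y: enter (2,6) at t=2.7021 ← occupied
  → r_3 = 2.7021
beam 4: φ=0°, α=150°
  dir = (cos 150°, sin 150°) = (-0.8660, 0.5000); from cell (3,3)
  next x-line at t=0.4272, next y-line at t=1.2200; Δt_x=1.1547, Δt_y=2.0000
    x: enter (2,3) at t=0.4272 ← occupied
  → r_4 = 0.4272
beam 5: φ=45°, α=195°
  dir = (cos 195°, sin 195°) = (-0.9659, -0.2588); from cell (3,3)
  next x-line at t=0.3831, next y-line at t=1.5068; Δt_x=1.0353, Δt_y=3.8637
    x: enter (2,3) at t=0.3831 ← occupied
  → r_5 = 0.3831
beam 6: φ=90°, α=240°
  dir = (cos 240°, sin 240°) = (-0.5000, -0.8660); from cell (3,3)
  next x-line at t=0.7400, next y-line at t=0.4503; Δt_x=2.0000, Δt_y=1.1547
    y: enter (3,2) at t=0.4503 ← occupied
  → r_6 = 0.4503
beam 7: φ=135°, α=285°
  dir = (cos 285°, sin 285°) = (0.2588, -0.9659); from cell (3,3)
  next x-line at t=2.4341, next y-line at t=0.4038; Δt_x=3.8637, Δt_y=1.0353
    y: enter (3,2) at t=0.4038 ← occupied
  → r_7 = 0.4038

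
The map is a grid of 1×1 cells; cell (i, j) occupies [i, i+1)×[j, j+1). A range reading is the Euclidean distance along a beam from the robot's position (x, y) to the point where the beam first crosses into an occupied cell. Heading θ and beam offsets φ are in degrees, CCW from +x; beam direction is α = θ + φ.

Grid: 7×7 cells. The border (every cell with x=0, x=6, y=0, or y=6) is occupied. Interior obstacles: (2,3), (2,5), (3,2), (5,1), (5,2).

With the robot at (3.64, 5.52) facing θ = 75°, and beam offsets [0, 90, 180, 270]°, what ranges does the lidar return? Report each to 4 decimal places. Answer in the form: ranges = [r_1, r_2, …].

beam 1: φ=0°, α=75°
  direction (0.2588, 0.9659); cell (3,5); t to first gridline: x 1.3909, y 0.4969 (then +3.8637 / +1.0353)
    (3,6) via y @ 0.4969  # hit
  → r_1 = 0.4969
beam 2: φ=90°, α=165°
  direction (-0.9659, 0.2588); cell (3,5); t to first gridline: x 0.6626, y 1.8546 (then +1.0353 / +3.8637)
    (2,5) via x @ 0.6626  # hit
  → r_2 = 0.6626
beam 3: φ=180°, α=255°
  direction (-0.2588, -0.9659); cell (3,5); t to first gridline: x 2.4728, y 0.5383 (then +3.8637 / +1.0353)
    (3,4) via y @ 0.5383
    (3,3) via y @ 1.5736
    (2,3) via x @ 2.4728  # hit
  → r_3 = 2.4728
beam 4: φ=270°, α=345°
  direction (0.9659, -0.2588); cell (3,5); t to first gridline: x 0.3727, y 2.0091 (then +1.0353 / +3.8637)
    (4,5) via x @ 0.3727
    (5,5) via x @ 1.4080
    (5,4) via y @ 2.0091
    (6,4) via x @ 2.4433  # hit
  → r_4 = 2.4433

ranges = [0.4969, 0.6626, 2.4728, 2.4433]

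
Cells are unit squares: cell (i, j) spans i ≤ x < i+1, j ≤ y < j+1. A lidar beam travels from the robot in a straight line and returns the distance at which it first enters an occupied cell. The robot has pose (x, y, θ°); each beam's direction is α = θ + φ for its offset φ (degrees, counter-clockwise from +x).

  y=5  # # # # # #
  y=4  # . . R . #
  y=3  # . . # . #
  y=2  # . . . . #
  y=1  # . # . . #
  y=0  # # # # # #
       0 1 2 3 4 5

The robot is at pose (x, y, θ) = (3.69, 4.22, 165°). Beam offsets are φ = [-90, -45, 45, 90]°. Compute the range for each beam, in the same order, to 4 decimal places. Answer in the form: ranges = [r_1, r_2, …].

ranges = [0.8075, 0.9007, 0.4400, 0.2278]

beam 1: φ=-90°, α=75°
  dir = (cos 75°, sin 75°) = (0.2588, 0.9659); from cell (3,4)
  next x-line at t=1.1977, next y-line at t=0.8075; Δt_x=3.8637, Δt_y=1.0353
    y: enter (3,5) at t=0.8075 ← occupied
  → r_1 = 0.8075
beam 2: φ=-45°, α=120°
  dir = (cos 120°, sin 120°) = (-0.5000, 0.8660); from cell (3,4)
  next x-line at t=1.3800, next y-line at t=0.9007; Δt_x=2.0000, Δt_y=1.1547
    y: enter (3,5) at t=0.9007 ← occupied
  → r_2 = 0.9007
beam 3: φ=45°, α=210°
  dir = (cos 210°, sin 210°) = (-0.8660, -0.5000); from cell (3,4)
  next x-line at t=0.7967, next y-line at t=0.4400; Δt_x=1.1547, Δt_y=2.0000
    y: enter (3,3) at t=0.4400 ← occupied
  → r_3 = 0.4400
beam 4: φ=90°, α=255°
  dir = (cos 255°, sin 255°) = (-0.2588, -0.9659); from cell (3,4)
  next x-line at t=2.6660, next y-line at t=0.2278; Δt_x=3.8637, Δt_y=1.0353
    y: enter (3,3) at t=0.2278 ← occupied
  → r_4 = 0.2278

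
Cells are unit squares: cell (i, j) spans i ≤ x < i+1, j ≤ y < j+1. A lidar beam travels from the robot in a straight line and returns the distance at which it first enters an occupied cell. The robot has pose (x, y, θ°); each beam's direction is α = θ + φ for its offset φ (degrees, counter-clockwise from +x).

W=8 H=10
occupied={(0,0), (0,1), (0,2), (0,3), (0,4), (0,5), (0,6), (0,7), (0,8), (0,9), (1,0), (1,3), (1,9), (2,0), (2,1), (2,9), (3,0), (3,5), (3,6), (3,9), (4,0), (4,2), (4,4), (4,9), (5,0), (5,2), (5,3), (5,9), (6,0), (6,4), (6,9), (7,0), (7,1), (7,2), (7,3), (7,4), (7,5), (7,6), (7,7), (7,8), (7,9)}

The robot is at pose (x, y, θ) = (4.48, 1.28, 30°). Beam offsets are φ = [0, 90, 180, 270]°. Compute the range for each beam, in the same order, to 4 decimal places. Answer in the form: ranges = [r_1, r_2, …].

ranges = [1.4400, 0.8314, 0.5600, 0.3233]

beam 1: φ=0°, α=30°
  dir = (cos 30°, sin 30°) = (0.8660, 0.5000); from cell (4,1)
  next x-line at t=0.6004, next y-line at t=1.4400; Δt_x=1.1547, Δt_y=2.0000
    x: enter (5,1) at t=0.6004
    y: enter (5,2) at t=1.4400 ← occupied
  → r_1 = 1.4400
beam 2: φ=90°, α=120°
  dir = (cos 120°, sin 120°) = (-0.5000, 0.8660); from cell (4,1)
  next x-line at t=0.9600, next y-line at t=0.8314; Δt_x=2.0000, Δt_y=1.1547
    y: enter (4,2) at t=0.8314 ← occupied
  → r_2 = 0.8314
beam 3: φ=180°, α=210°
  dir = (cos 210°, sin 210°) = (-0.8660, -0.5000); from cell (4,1)
  next x-line at t=0.5543, next y-line at t=0.5600; Δt_x=1.1547, Δt_y=2.0000
    x: enter (3,1) at t=0.5543
    y: enter (3,0) at t=0.5600 ← occupied
  → r_3 = 0.5600
beam 4: φ=270°, α=300°
  dir = (cos 300°, sin 300°) = (0.5000, -0.8660); from cell (4,1)
  next x-line at t=1.0400, next y-line at t=0.3233; Δt_x=2.0000, Δt_y=1.1547
    y: enter (4,0) at t=0.3233 ← occupied
  → r_4 = 0.3233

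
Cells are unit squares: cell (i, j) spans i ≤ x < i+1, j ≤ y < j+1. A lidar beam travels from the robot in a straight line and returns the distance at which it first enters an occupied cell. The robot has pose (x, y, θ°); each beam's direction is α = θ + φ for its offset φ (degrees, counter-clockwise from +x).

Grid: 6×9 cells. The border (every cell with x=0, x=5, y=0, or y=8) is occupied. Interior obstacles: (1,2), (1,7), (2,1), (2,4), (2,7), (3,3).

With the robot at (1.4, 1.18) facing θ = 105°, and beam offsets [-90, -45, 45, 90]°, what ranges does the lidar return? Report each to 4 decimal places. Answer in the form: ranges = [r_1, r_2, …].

beam 1: φ=-90°, α=15°
  direction (0.9659, 0.2588); cell (1,1); t to first gridline: x 0.6212, y 3.1682 (then +1.0353 / +3.8637)
    (2,1) via x @ 0.6212  # hit
  → r_1 = 0.6212
beam 2: φ=-45°, α=60°
  direction (0.5000, 0.8660); cell (1,1); t to first gridline: x 1.2000, y 0.9469 (then +2.0000 / +1.1547)
    (1,2) via y @ 0.9469  # hit
  → r_2 = 0.9469
beam 3: φ=45°, α=150°
  direction (-0.8660, 0.5000); cell (1,1); t to first gridline: x 0.4619, y 1.6400 (then +1.1547 / +2.0000)
    (0,1) via x @ 0.4619  # hit
  → r_3 = 0.4619
beam 4: φ=90°, α=195°
  direction (-0.9659, -0.2588); cell (1,1); t to first gridline: x 0.4141, y 0.6955 (then +1.0353 / +3.8637)
    (0,1) via x @ 0.4141  # hit
  → r_4 = 0.4141

ranges = [0.6212, 0.9469, 0.4619, 0.4141]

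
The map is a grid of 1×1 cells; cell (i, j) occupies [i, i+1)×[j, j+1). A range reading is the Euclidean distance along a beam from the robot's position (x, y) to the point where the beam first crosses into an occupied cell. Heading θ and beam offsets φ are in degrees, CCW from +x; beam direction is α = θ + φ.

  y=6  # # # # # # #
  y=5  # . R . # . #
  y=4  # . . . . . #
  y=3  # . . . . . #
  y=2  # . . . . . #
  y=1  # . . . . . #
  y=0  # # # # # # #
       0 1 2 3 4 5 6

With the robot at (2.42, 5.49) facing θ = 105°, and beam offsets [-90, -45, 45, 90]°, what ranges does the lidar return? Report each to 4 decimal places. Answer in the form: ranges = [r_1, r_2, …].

beam 1: φ=-90°, α=15°
  direction (0.9659, 0.2588); cell (2,5); t to first gridline: x 0.6005, y 1.9705 (then +1.0353 / +3.8637)
    (3,5) via x @ 0.6005
    (4,5) via x @ 1.6357  # hit
  → r_1 = 1.6357
beam 2: φ=-45°, α=60°
  direction (0.5000, 0.8660); cell (2,5); t to first gridline: x 1.1600, y 0.5889 (then +2.0000 / +1.1547)
    (2,6) via y @ 0.5889  # hit
  → r_2 = 0.5889
beam 3: φ=45°, α=150°
  direction (-0.8660, 0.5000); cell (2,5); t to first gridline: x 0.4850, y 1.0200 (then +1.1547 / +2.0000)
    (1,5) via x @ 0.4850
    (1,6) via y @ 1.0200  # hit
  → r_3 = 1.0200
beam 4: φ=90°, α=195°
  direction (-0.9659, -0.2588); cell (2,5); t to first gridline: x 0.4348, y 1.8932 (then +1.0353 / +3.8637)
    (1,5) via x @ 0.4348
    (0,5) via x @ 1.4701  # hit
  → r_4 = 1.4701

ranges = [1.6357, 0.5889, 1.0200, 1.4701]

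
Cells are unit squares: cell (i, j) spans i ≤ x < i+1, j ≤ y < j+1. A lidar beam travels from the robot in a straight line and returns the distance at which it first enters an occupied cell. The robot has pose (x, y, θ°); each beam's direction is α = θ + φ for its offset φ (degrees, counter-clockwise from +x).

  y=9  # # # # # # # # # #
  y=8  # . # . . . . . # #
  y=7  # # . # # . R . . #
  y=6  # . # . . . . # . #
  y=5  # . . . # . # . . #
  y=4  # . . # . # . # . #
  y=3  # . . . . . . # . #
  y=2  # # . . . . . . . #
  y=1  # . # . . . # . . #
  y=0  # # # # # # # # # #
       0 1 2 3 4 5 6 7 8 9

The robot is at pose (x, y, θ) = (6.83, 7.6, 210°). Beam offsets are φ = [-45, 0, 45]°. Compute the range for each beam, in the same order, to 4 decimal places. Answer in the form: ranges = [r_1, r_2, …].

ranges = [3.9651, 3.2000, 1.6564]

beam 1: φ=-45°, α=165°
  direction (-0.9659, 0.2588); cell (6,7); t to first gridline: x 0.8593, y 1.5455 (then +1.0353 / +3.8637)
    (5,7) via x @ 0.8593
    (5,8) via y @ 1.5455
    (4,8) via x @ 1.8946
    (3,8) via x @ 2.9298
    (2,8) via x @ 3.9651  # hit
  → r_1 = 3.9651
beam 2: φ=0°, α=210°
  direction (-0.8660, -0.5000); cell (6,7); t to first gridline: x 0.9584, y 1.2000 (then +1.1547 / +2.0000)
    (5,7) via x @ 0.9584
    (5,6) via y @ 1.2000
    (4,6) via x @ 2.1131
    (4,5) via y @ 3.2000  # hit
  → r_2 = 3.2000
beam 3: φ=45°, α=255°
  direction (-0.2588, -0.9659); cell (6,7); t to first gridline: x 3.2069, y 0.6212 (then +3.8637 / +1.0353)
    (6,6) via y @ 0.6212
    (6,5) via y @ 1.6564  # hit
  → r_3 = 1.6564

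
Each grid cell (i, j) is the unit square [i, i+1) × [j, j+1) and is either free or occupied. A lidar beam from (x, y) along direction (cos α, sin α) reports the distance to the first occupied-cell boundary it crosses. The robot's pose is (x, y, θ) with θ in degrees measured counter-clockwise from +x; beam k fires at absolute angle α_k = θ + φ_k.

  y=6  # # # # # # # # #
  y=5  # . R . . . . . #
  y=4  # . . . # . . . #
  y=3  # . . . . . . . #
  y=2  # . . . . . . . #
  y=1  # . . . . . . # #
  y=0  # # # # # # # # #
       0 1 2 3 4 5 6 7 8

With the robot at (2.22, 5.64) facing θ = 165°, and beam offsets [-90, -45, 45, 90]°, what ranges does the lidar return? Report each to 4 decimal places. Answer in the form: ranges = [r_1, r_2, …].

beam 1: φ=-90°, α=75°
  d=(0.2588,0.9659)  start (2,5)  tX=3.0137 tY=0.3727  stride 1/|dx|=3.8637 1/|dy|=1.0353
    cross y-line → (2,6), t=0.3727 (wall)
  → r_1 = 0.3727
beam 2: φ=-45°, α=120°
  d=(-0.5000,0.8660)  start (2,5)  tX=0.4400 tY=0.4157  stride 1/|dx|=2.0000 1/|dy|=1.1547
    cross y-line → (2,6), t=0.4157 (wall)
  → r_2 = 0.4157
beam 3: φ=45°, α=210°
  d=(-0.8660,-0.5000)  start (2,5)  tX=0.2540 tY=1.2800  stride 1/|dx|=1.1547 1/|dy|=2.0000
    cross x-line → (1,5), t=0.2540
    cross y-line → (1,4), t=1.2800
    cross x-line → (0,4), t=1.4087 (wall)
  → r_3 = 1.4087
beam 4: φ=90°, α=255°
  d=(-0.2588,-0.9659)  start (2,5)  tX=0.8500 tY=0.6626  stride 1/|dx|=3.8637 1/|dy|=1.0353
    cross y-line → (2,4), t=0.6626
    cross x-line → (1,4), t=0.8500
    cross y-line → (1,3), t=1.6979
    cross y-line → (1,2), t=2.7331
    cross y-line → (1,1), t=3.7684
    cross x-line → (0,1), t=4.7137 (wall)
  → r_4 = 4.7137

ranges = [0.3727, 0.4157, 1.4087, 4.7137]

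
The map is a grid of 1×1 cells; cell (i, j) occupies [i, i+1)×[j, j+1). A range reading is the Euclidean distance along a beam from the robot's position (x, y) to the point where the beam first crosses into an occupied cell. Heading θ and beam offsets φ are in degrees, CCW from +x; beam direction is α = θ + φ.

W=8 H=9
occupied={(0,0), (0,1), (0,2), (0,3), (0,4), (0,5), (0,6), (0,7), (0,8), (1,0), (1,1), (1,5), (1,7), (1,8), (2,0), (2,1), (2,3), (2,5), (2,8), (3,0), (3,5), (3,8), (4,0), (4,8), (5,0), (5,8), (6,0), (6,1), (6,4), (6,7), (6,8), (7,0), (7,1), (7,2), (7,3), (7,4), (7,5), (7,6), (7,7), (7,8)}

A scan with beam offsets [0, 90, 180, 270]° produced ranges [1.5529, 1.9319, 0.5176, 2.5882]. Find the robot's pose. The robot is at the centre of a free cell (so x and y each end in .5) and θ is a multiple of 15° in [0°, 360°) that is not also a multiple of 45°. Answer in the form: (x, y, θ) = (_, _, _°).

The pose lattice has 32·16 = 512 candidates. Test each by forward raycasting.
  (4.5, 6.5, 60°): beam 1 = 1.7321 ≠ 1.5529 ✗
  (2.5, 6.5, 210°): beam 1 = 1.0000 ≠ 1.5529 ✗
  (1.5, 6.5, 150°): beam 1 = 0.5774 ≠ 1.5529 ✗
  (2.5, 4.5, 120°): beam 1 = 0.5774 ≠ 1.5529 ✗
  …
  (3.5, 6.5, 105°): r_1=1.5529, r_2=1.9319, r_3=0.5176, r_4=2.5882 — all match ✓
No second candidate reproduces the full scan.

(x, y, θ) = (3.5, 6.5, 105°)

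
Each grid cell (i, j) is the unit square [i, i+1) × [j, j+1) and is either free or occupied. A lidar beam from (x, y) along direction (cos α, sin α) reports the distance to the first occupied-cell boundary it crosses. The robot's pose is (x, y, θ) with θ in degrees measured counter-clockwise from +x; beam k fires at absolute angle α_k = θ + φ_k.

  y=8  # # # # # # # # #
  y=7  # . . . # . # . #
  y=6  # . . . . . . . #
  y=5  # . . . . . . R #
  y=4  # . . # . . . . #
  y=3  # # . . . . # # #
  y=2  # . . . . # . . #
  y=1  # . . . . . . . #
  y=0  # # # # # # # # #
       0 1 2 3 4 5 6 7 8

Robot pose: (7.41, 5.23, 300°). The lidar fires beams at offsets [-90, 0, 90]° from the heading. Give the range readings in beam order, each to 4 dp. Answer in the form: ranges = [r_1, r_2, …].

beam 1: φ=-90°, α=210°
  d=(-0.8660,-0.5000)  start (7,5)  tX=0.4734 tY=0.4600  stride 1/|dx|=1.1547 1/|dy|=2.0000
    cross y-line → (7,4), t=0.4600
    cross x-line → (6,4), t=0.4734
    cross x-line → (5,4), t=1.6281
    cross y-line → (5,3), t=2.4600
    cross x-line → (4,3), t=2.7828
    cross x-line → (3,3), t=3.9375
    cross y-line → (3,2), t=4.4600
    cross x-line → (2,2), t=5.0922
    cross x-line → (1,2), t=6.2469
    cross y-line → (1,1), t=6.4600
    cross x-line → (0,1), t=7.4016 (wall)
  → r_1 = 7.4016
beam 2: φ=0°, α=300°
  d=(0.5000,-0.8660)  start (7,5)  tX=1.1800 tY=0.2656  stride 1/|dx|=2.0000 1/|dy|=1.1547
    cross y-line → (7,4), t=0.2656
    cross x-line → (8,4), t=1.1800 (wall)
  → r_2 = 1.1800
beam 3: φ=90°, α=30°
  d=(0.8660,0.5000)  start (7,5)  tX=0.6813 tY=1.5400  stride 1/|dx|=1.1547 1/|dy|=2.0000
    cross x-line → (8,5), t=0.6813 (wall)
  → r_3 = 0.6813

ranges = [7.4016, 1.1800, 0.6813]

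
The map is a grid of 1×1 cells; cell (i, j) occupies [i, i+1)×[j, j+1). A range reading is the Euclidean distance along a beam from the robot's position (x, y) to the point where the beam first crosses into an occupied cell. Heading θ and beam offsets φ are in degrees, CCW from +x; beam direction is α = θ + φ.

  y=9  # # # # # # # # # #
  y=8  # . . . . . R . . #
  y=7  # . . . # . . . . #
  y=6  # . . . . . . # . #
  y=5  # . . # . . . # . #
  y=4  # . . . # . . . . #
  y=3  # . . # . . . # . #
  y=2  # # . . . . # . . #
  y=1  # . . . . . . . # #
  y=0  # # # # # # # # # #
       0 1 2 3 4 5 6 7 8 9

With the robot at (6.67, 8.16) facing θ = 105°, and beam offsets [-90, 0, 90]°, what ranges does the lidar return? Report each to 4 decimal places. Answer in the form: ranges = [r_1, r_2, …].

beam 1: φ=-90°, α=15°
  d=(0.9659,0.2588)  start (6,8)  tX=0.3416 tY=3.2455  stride 1/|dx|=1.0353 1/|dy|=3.8637
    cross x-line → (7,8), t=0.3416
    cross x-line → (8,8), t=1.3769
    cross x-line → (9,8), t=2.4122 (wall)
  → r_1 = 2.4122
beam 2: φ=0°, α=105°
  d=(-0.2588,0.9659)  start (6,8)  tX=2.5887 tY=0.8696  stride 1/|dx|=3.8637 1/|dy|=1.0353
    cross y-line → (6,9), t=0.8696 (wall)
  → r_2 = 0.8696
beam 3: φ=90°, α=195°
  d=(-0.9659,-0.2588)  start (6,8)  tX=0.6936 tY=0.6182  stride 1/|dx|=1.0353 1/|dy|=3.8637
    cross y-line → (6,7), t=0.6182
    cross x-line → (5,7), t=0.6936
    cross x-line → (4,7), t=1.7289 (wall)
  → r_3 = 1.7289

ranges = [2.4122, 0.8696, 1.7289]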